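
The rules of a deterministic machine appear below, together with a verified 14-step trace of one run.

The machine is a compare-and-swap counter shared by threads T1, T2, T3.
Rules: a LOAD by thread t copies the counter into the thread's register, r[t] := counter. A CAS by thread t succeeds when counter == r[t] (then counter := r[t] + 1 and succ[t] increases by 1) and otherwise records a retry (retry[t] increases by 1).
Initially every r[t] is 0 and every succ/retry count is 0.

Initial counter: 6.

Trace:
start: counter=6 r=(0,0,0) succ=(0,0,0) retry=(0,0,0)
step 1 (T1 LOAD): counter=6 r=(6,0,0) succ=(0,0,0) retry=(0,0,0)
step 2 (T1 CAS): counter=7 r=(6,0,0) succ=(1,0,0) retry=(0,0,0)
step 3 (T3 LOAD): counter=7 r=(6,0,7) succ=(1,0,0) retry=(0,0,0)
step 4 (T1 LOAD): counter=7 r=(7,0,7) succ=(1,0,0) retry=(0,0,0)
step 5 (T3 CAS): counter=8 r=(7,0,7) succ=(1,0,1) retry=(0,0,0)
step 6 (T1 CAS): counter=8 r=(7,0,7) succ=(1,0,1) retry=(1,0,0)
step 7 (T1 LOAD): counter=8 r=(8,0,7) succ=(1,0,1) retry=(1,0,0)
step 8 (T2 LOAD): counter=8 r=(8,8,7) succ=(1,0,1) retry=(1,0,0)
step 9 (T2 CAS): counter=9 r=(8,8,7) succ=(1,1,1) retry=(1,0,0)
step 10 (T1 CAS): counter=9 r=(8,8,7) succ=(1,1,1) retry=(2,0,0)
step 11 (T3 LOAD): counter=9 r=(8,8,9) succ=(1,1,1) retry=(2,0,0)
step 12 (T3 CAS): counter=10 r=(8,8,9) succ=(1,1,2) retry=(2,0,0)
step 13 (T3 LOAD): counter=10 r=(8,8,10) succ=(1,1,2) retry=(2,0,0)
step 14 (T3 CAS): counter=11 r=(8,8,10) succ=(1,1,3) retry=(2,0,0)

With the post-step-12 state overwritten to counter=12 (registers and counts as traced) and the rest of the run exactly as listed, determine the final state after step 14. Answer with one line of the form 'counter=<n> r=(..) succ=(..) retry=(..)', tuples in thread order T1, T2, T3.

state after step 12 := counter=12 r=(8,8,9) succ=(1,1,2) retry=(2,0,0)
step 13 (T3 LOAD): counter=12 r=(8,8,12) succ=(1,1,2) retry=(2,0,0)
step 14 (T3 CAS): counter=13 r=(8,8,12) succ=(1,1,3) retry=(2,0,0)

counter=13 r=(8,8,12) succ=(1,1,3) retry=(2,0,0)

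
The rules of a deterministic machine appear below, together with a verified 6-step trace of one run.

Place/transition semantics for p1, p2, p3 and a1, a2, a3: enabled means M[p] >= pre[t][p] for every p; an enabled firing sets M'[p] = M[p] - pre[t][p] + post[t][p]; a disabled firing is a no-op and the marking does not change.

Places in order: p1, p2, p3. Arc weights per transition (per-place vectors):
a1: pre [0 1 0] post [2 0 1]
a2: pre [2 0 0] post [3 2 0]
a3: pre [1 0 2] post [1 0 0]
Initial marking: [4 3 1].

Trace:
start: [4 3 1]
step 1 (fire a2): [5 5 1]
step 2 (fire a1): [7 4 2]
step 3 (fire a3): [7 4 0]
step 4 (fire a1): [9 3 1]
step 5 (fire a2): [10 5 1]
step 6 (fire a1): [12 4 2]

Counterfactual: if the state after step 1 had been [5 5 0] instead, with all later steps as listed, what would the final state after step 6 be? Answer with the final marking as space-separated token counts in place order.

state after step 1 := [5 5 0]
step 2 (fire a1): [7 4 1]
step 3 (fire a3): [7 4 1]
step 4 (fire a1): [9 3 2]
step 5 (fire a2): [10 5 2]
step 6 (fire a1): [12 4 3]

12 4 3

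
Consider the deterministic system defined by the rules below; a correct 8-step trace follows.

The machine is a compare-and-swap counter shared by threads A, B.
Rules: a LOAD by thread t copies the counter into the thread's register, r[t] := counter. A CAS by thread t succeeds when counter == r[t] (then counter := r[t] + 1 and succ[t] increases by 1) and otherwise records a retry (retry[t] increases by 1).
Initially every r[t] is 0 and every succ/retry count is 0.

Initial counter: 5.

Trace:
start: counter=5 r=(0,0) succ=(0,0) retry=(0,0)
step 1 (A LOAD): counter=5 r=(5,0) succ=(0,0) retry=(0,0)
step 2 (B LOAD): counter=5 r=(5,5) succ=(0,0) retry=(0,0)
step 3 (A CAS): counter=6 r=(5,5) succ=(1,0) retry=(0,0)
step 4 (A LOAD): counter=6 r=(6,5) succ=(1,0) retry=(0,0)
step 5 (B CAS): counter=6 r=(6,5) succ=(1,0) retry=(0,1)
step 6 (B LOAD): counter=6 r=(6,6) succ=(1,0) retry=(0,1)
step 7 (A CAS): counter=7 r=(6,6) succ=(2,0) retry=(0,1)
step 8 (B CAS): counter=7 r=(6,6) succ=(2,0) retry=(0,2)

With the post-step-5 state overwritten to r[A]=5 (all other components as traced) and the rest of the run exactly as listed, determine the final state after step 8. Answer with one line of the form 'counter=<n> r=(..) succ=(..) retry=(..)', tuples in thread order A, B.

state after step 5 := counter=6 r=(5,5) succ=(1,0) retry=(0,1)
step 6 (B LOAD): counter=6 r=(5,6) succ=(1,0) retry=(0,1)
step 7 (A CAS): counter=6 r=(5,6) succ=(1,0) retry=(1,1)
step 8 (B CAS): counter=7 r=(5,6) succ=(1,1) retry=(1,1)

counter=7 r=(5,6) succ=(1,1) retry=(1,1)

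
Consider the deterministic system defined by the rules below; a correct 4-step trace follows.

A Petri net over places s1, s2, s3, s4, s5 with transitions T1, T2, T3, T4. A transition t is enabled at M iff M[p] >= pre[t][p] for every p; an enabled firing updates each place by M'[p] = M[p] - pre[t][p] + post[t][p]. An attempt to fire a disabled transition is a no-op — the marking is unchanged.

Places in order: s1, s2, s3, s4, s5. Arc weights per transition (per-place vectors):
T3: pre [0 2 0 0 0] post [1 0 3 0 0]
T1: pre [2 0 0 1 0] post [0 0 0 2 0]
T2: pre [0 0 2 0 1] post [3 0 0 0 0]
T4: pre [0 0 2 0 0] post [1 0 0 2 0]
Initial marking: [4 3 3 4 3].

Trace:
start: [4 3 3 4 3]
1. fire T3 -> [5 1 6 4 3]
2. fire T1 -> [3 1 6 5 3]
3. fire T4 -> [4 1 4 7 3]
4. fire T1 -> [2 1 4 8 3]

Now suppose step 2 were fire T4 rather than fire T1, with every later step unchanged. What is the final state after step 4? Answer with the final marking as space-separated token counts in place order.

(re-executing from step 2 with the substitution; state before step 2: [5 1 6 4 3])
2. fire T4 -> [6 1 4 6 3]
3. fire T4 -> [7 1 2 8 3]
4. fire T1 -> [5 1 2 9 3]

5 1 2 9 3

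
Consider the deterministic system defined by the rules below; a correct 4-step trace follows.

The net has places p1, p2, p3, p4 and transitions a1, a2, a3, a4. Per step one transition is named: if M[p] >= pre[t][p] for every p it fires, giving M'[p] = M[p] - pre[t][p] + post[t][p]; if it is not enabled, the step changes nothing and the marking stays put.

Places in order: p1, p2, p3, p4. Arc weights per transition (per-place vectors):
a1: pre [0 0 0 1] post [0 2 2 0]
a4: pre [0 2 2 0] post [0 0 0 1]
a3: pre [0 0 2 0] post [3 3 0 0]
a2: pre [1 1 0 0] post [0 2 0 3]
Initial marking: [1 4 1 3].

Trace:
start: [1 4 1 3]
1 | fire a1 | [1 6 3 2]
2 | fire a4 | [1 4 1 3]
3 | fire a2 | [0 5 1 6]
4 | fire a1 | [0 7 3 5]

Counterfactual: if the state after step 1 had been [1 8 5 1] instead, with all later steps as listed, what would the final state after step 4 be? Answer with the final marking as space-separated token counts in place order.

state after step 1 := [1 8 5 1]
2 | fire a4 | [1 6 3 2]
3 | fire a2 | [0 7 3 5]
4 | fire a1 | [0 9 5 4]

0 9 5 4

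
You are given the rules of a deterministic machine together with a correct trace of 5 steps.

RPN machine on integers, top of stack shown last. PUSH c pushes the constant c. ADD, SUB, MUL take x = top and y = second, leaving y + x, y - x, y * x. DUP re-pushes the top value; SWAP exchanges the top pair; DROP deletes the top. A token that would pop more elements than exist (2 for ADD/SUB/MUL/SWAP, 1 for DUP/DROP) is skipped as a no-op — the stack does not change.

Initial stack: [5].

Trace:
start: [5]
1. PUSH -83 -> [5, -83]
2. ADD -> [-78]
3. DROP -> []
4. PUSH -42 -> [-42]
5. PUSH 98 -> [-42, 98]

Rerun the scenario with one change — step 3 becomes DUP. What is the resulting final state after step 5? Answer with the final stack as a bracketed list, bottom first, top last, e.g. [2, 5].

[-78, -78, -42, 98]

(re-executing from step 3 with the substitution; state before step 3: [-78])
3. DUP -> [-78, -78]
4. PUSH -42 -> [-78, -78, -42]
5. PUSH 98 -> [-78, -78, -42, 98]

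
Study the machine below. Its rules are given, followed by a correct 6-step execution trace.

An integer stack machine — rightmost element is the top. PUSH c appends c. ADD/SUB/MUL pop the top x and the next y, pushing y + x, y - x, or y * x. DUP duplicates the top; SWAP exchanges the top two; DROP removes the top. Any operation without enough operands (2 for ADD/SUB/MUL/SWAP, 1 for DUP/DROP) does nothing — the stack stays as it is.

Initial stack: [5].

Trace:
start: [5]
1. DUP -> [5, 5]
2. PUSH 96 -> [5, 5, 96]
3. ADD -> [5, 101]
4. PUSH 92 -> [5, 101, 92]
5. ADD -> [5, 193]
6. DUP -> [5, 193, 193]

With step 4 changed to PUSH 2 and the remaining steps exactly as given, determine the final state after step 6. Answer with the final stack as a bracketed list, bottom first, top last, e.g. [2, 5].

[5, 103, 103]

(re-executing from step 4 with the substitution; state before step 4: [5, 101])
4. PUSH 2 -> [5, 101, 2]
5. ADD -> [5, 103]
6. DUP -> [5, 103, 103]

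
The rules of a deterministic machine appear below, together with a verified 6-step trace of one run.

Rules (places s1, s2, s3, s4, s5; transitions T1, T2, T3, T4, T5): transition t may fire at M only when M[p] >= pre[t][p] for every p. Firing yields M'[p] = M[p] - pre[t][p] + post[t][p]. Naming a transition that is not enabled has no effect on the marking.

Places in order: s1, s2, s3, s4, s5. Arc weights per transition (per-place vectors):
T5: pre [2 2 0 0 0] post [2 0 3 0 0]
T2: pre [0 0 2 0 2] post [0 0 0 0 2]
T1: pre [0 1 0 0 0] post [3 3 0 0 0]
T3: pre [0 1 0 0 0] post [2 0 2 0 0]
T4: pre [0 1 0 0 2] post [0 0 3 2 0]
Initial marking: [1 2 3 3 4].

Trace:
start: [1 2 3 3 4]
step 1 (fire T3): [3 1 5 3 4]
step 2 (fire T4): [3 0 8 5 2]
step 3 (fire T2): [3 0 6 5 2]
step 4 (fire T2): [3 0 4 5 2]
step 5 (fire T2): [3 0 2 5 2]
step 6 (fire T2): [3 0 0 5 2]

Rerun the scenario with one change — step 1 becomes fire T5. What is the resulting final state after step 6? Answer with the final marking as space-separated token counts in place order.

1 1 0 5 2

(re-executing from step 1 with the substitution; state before step 1: [1 2 3 3 4])
step 1 (fire T5): [1 2 3 3 4]
step 2 (fire T4): [1 1 6 5 2]
step 3 (fire T2): [1 1 4 5 2]
step 4 (fire T2): [1 1 2 5 2]
step 5 (fire T2): [1 1 0 5 2]
step 6 (fire T2): [1 1 0 5 2]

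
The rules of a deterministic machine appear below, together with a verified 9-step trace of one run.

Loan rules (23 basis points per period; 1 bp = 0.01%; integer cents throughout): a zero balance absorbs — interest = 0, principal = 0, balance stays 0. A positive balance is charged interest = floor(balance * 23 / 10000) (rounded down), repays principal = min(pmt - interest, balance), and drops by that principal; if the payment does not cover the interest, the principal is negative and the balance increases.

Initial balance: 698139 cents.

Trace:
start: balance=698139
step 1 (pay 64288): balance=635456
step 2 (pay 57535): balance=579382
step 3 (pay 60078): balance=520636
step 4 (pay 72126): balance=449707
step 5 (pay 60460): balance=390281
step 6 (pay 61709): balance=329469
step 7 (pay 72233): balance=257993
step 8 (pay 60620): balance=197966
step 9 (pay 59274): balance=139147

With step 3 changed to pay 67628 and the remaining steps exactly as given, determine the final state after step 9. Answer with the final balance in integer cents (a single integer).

131492

(re-executing from step 3 with the substitution; state before step 3: balance=579382)
step 3 (pay 67628): balance=513086
step 4 (pay 72126): balance=442140
step 5 (pay 60460): balance=382696
step 6 (pay 61709): balance=321867
step 7 (pay 72233): balance=250374
step 8 (pay 60620): balance=190329
step 9 (pay 59274): balance=131492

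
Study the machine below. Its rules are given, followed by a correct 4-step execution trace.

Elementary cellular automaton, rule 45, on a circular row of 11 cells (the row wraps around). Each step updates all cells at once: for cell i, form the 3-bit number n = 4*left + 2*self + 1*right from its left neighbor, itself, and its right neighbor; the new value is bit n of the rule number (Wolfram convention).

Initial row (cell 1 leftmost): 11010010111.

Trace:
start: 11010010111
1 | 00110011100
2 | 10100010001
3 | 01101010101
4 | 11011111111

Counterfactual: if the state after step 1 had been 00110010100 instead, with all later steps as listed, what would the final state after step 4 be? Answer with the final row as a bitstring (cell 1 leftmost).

11011110010

state after step 1 := 00110010100
2 | 10100011101
3 | 01101010011
4 | 11011110010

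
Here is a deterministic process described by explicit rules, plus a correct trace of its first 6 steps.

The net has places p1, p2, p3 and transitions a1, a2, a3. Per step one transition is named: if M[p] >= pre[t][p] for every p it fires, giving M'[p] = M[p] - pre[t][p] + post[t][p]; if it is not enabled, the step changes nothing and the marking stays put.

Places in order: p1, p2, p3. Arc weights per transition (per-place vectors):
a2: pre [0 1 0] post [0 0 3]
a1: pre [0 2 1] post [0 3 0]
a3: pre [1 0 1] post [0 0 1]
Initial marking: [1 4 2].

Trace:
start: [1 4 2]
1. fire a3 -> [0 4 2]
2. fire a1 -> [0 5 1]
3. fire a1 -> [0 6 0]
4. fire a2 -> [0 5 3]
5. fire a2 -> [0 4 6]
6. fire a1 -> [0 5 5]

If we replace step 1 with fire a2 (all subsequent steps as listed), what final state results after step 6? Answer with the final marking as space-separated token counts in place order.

(re-executing from step 1 with the substitution; state before step 1: [1 4 2])
1. fire a2 -> [1 3 5]
2. fire a1 -> [1 4 4]
3. fire a1 -> [1 5 3]
4. fire a2 -> [1 4 6]
5. fire a2 -> [1 3 9]
6. fire a1 -> [1 4 8]

1 4 8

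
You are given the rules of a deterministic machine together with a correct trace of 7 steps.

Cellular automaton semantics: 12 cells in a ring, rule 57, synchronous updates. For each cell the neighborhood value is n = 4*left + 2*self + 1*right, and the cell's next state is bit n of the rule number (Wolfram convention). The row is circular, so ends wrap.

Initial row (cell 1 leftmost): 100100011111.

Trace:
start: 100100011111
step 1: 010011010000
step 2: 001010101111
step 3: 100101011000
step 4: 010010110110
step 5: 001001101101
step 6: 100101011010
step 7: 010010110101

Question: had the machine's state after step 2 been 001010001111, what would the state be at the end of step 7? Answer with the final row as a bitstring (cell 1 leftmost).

010010110101

state after step 2 := 001010001111
step 3: 100101101000
step 4: 010011010110
step 5: 001010101101
step 6: 100101011010
step 7: 010010110101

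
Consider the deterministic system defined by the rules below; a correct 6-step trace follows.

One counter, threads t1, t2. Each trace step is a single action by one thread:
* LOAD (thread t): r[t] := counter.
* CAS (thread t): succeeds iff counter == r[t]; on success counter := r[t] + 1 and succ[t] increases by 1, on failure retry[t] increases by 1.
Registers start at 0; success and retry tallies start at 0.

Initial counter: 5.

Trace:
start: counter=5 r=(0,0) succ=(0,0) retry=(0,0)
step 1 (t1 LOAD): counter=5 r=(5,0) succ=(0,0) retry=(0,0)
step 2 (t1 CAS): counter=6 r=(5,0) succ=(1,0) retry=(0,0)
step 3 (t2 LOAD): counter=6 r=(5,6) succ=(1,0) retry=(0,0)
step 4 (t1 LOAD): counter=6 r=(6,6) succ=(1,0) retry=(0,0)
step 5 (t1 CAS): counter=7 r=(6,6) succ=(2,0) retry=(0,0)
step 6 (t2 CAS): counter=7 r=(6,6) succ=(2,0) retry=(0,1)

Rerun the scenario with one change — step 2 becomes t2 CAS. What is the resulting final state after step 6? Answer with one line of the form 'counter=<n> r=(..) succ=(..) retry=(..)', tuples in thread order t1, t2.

(re-executing from step 2 with the substitution; state before step 2: counter=5 r=(5,0) succ=(0,0) retry=(0,0))
step 2 (t2 CAS): counter=5 r=(5,0) succ=(0,0) retry=(0,1)
step 3 (t2 LOAD): counter=5 r=(5,5) succ=(0,0) retry=(0,1)
step 4 (t1 LOAD): counter=5 r=(5,5) succ=(0,0) retry=(0,1)
step 5 (t1 CAS): counter=6 r=(5,5) succ=(1,0) retry=(0,1)
step 6 (t2 CAS): counter=6 r=(5,5) succ=(1,0) retry=(0,2)

counter=6 r=(5,5) succ=(1,0) retry=(0,2)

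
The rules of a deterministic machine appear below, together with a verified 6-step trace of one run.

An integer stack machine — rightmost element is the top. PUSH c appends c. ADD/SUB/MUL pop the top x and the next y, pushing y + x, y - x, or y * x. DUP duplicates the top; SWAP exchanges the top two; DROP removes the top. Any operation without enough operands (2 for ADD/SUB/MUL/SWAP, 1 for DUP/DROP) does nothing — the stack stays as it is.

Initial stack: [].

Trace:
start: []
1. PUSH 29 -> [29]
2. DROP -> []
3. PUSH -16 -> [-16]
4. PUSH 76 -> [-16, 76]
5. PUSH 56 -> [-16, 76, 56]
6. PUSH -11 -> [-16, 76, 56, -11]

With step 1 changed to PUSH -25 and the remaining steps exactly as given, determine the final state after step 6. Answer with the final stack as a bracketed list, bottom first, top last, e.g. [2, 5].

(re-executing from step 1 with the substitution; state before step 1: [])
1. PUSH -25 -> [-25]
2. DROP -> []
3. PUSH -16 -> [-16]
4. PUSH 76 -> [-16, 76]
5. PUSH 56 -> [-16, 76, 56]
6. PUSH -11 -> [-16, 76, 56, -11]

[-16, 76, 56, -11]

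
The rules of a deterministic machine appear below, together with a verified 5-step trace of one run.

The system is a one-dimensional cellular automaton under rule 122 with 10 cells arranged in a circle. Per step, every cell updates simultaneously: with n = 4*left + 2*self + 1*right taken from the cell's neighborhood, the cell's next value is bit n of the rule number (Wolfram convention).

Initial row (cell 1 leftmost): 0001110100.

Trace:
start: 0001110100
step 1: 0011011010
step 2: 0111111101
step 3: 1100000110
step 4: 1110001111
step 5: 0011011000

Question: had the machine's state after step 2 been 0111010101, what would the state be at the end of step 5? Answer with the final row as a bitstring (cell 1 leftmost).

0000011011

state after step 2 := 0111010101
step 3: 1101101010
step 4: 1111110101
step 5: 0000011011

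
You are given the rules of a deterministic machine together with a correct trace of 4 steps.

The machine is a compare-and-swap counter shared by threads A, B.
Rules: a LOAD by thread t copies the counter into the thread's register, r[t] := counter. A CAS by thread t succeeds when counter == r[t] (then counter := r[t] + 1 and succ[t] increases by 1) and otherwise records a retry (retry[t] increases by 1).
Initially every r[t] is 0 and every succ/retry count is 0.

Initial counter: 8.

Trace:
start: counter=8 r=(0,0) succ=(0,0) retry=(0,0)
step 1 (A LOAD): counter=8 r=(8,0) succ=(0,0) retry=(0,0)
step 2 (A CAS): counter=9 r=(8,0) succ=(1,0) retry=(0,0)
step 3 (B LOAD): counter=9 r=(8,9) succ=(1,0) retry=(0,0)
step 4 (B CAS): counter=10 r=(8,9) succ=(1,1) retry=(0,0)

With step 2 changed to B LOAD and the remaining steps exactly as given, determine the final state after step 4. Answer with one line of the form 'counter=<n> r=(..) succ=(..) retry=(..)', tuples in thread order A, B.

counter=9 r=(8,8) succ=(0,1) retry=(0,0)

(re-executing from step 2 with the substitution; state before step 2: counter=8 r=(8,0) succ=(0,0) retry=(0,0))
step 2 (B LOAD): counter=8 r=(8,8) succ=(0,0) retry=(0,0)
step 3 (B LOAD): counter=8 r=(8,8) succ=(0,0) retry=(0,0)
step 4 (B CAS): counter=9 r=(8,8) succ=(0,1) retry=(0,0)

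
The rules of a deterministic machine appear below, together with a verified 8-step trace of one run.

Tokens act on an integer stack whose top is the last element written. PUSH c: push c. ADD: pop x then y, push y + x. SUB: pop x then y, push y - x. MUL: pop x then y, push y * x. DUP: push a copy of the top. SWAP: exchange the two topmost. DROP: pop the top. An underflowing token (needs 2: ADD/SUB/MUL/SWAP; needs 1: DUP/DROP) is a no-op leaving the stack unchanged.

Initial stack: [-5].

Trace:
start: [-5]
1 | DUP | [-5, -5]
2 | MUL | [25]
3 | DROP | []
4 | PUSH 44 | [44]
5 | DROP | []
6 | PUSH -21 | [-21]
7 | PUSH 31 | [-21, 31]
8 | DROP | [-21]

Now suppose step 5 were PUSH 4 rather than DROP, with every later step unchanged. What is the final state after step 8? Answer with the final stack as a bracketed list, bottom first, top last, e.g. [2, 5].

(re-executing from step 5 with the substitution; state before step 5: [44])
5 | PUSH 4 | [44, 4]
6 | PUSH -21 | [44, 4, -21]
7 | PUSH 31 | [44, 4, -21, 31]
8 | DROP | [44, 4, -21]

[44, 4, -21]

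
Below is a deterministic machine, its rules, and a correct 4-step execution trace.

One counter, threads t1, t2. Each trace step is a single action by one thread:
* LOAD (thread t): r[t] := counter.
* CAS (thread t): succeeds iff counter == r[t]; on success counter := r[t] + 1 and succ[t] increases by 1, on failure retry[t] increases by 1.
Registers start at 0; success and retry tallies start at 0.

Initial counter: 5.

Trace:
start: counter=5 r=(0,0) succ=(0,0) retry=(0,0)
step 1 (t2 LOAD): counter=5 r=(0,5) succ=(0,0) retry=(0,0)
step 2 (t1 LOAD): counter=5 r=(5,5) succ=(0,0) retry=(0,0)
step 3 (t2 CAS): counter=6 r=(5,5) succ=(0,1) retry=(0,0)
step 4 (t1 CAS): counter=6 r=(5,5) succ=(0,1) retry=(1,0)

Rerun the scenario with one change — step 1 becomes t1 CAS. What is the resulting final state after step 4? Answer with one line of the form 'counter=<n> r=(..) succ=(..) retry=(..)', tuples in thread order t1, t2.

(re-executing from step 1 with the substitution; state before step 1: counter=5 r=(0,0) succ=(0,0) retry=(0,0))
step 1 (t1 CAS): counter=5 r=(0,0) succ=(0,0) retry=(1,0)
step 2 (t1 LOAD): counter=5 r=(5,0) succ=(0,0) retry=(1,0)
step 3 (t2 CAS): counter=5 r=(5,0) succ=(0,0) retry=(1,1)
step 4 (t1 CAS): counter=6 r=(5,0) succ=(1,0) retry=(1,1)

counter=6 r=(5,0) succ=(1,0) retry=(1,1)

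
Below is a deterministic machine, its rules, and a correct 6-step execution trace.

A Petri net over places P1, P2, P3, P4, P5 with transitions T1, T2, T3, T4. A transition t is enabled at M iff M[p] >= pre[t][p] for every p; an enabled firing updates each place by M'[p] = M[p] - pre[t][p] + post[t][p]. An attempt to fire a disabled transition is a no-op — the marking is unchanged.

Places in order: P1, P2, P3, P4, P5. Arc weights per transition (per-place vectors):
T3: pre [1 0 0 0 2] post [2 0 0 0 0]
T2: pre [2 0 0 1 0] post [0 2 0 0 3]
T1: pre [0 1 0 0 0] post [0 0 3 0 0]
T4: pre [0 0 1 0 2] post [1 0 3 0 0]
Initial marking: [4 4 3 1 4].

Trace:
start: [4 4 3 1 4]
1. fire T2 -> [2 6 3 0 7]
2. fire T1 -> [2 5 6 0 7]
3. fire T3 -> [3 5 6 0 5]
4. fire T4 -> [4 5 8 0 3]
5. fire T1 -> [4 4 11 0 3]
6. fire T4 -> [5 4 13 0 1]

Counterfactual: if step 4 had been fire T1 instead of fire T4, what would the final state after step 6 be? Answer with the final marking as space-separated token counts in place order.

4 3 14 0 3

(re-executing from step 4 with the substitution; state before step 4: [3 5 6 0 5])
4. fire T1 -> [3 4 9 0 5]
5. fire T1 -> [3 3 12 0 5]
6. fire T4 -> [4 3 14 0 3]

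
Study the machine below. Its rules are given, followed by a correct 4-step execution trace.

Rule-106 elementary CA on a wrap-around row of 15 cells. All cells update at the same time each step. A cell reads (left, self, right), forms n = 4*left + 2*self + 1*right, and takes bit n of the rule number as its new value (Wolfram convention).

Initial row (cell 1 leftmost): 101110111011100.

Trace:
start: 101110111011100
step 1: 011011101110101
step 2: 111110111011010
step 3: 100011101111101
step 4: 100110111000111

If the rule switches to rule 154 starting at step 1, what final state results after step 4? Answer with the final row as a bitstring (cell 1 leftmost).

(re-executing steps 1..4 under rule 154; state before step 1: 101110111011100)
step 1: 001100110011011
step 2: 111011101110010
step 3: 110011001101100
step 4: 101110111001011

101110111001011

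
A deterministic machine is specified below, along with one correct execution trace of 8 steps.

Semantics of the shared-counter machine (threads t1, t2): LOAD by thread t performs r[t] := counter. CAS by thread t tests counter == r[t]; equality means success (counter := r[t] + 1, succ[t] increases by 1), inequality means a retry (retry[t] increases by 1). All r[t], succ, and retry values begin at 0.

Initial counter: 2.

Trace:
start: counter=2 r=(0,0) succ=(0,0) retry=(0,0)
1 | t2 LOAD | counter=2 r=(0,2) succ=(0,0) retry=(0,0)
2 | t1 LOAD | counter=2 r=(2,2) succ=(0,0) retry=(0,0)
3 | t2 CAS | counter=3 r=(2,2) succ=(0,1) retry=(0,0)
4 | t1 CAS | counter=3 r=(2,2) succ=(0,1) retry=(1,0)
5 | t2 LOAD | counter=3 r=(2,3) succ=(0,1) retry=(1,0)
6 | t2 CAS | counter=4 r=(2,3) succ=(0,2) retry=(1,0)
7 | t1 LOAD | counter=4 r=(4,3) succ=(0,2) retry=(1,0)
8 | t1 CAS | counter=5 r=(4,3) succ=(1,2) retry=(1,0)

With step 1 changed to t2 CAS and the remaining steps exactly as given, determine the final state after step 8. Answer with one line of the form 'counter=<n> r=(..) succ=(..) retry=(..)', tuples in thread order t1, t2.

counter=5 r=(4,3) succ=(2,1) retry=(0,2)

(re-executing from step 1 with the substitution; state before step 1: counter=2 r=(0,0) succ=(0,0) retry=(0,0))
1 | t2 CAS | counter=2 r=(0,0) succ=(0,0) retry=(0,1)
2 | t1 LOAD | counter=2 r=(2,0) succ=(0,0) retry=(0,1)
3 | t2 CAS | counter=2 r=(2,0) succ=(0,0) retry=(0,2)
4 | t1 CAS | counter=3 r=(2,0) succ=(1,0) retry=(0,2)
5 | t2 LOAD | counter=3 r=(2,3) succ=(1,0) retry=(0,2)
6 | t2 CAS | counter=4 r=(2,3) succ=(1,1) retry=(0,2)
7 | t1 LOAD | counter=4 r=(4,3) succ=(1,1) retry=(0,2)
8 | t1 CAS | counter=5 r=(4,3) succ=(2,1) retry=(0,2)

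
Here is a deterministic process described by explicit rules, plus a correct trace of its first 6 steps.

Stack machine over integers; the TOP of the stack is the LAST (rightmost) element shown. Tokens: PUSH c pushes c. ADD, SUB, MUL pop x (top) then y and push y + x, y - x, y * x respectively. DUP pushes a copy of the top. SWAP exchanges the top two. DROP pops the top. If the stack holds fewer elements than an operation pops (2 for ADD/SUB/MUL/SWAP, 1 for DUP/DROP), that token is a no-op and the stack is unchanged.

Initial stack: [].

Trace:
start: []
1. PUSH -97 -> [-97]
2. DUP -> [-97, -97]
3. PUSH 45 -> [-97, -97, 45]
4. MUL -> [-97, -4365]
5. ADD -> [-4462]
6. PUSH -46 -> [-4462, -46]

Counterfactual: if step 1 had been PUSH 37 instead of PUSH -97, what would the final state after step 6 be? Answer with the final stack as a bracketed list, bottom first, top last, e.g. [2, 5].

[1702, -46]

(re-executing from step 1 with the substitution; state before step 1: [])
1. PUSH 37 -> [37]
2. DUP -> [37, 37]
3. PUSH 45 -> [37, 37, 45]
4. MUL -> [37, 1665]
5. ADD -> [1702]
6. PUSH -46 -> [1702, -46]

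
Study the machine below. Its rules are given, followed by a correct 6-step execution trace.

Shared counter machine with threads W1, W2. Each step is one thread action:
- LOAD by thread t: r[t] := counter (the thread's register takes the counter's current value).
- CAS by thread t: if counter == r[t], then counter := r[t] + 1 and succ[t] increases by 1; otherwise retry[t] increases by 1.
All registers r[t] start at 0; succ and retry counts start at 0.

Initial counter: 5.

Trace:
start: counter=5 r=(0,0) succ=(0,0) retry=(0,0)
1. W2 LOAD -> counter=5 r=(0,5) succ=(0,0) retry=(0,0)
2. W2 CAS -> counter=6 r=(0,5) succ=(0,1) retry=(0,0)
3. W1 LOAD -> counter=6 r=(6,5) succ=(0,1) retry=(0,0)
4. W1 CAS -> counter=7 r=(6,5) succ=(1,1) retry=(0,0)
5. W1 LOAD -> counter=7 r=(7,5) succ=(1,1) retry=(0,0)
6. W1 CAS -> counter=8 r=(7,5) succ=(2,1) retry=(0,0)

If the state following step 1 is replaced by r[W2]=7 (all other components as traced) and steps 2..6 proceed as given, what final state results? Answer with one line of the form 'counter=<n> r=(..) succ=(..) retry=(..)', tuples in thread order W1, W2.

counter=7 r=(6,7) succ=(2,0) retry=(0,1)

state after step 1 := counter=5 r=(0,7) succ=(0,0) retry=(0,0)
2. W2 CAS -> counter=5 r=(0,7) succ=(0,0) retry=(0,1)
3. W1 LOAD -> counter=5 r=(5,7) succ=(0,0) retry=(0,1)
4. W1 CAS -> counter=6 r=(5,7) succ=(1,0) retry=(0,1)
5. W1 LOAD -> counter=6 r=(6,7) succ=(1,0) retry=(0,1)
6. W1 CAS -> counter=7 r=(6,7) succ=(2,0) retry=(0,1)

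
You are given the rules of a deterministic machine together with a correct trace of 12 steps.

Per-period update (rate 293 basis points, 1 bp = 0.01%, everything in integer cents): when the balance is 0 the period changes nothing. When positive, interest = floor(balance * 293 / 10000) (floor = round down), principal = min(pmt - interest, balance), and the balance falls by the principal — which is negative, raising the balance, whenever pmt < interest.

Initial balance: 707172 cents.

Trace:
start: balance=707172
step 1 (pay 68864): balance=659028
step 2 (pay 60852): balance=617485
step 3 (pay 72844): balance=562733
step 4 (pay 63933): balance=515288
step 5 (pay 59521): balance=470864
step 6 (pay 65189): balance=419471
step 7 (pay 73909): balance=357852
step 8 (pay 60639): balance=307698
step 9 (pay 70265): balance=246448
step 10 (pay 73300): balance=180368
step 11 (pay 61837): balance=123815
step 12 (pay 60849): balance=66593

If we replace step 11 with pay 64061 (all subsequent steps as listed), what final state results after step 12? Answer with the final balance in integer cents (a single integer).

64304

(re-executing from step 11 with the substitution; state before step 11: balance=180368)
step 11 (pay 64061): balance=121591
step 12 (pay 60849): balance=64304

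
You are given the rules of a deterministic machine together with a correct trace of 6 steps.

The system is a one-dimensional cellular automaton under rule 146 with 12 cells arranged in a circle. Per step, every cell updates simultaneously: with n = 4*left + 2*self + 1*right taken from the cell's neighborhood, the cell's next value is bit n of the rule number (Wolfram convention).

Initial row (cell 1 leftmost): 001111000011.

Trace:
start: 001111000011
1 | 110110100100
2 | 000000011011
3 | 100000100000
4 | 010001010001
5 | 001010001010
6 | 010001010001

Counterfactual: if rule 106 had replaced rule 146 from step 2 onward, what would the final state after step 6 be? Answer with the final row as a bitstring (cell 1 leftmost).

001010011110

(re-executing steps 2..6 under rule 106; state before step 2: 110110100100)
2 | 111111001001
3 | 000001010011
4 | 000010100111
5 | 000101001101
6 | 001010011110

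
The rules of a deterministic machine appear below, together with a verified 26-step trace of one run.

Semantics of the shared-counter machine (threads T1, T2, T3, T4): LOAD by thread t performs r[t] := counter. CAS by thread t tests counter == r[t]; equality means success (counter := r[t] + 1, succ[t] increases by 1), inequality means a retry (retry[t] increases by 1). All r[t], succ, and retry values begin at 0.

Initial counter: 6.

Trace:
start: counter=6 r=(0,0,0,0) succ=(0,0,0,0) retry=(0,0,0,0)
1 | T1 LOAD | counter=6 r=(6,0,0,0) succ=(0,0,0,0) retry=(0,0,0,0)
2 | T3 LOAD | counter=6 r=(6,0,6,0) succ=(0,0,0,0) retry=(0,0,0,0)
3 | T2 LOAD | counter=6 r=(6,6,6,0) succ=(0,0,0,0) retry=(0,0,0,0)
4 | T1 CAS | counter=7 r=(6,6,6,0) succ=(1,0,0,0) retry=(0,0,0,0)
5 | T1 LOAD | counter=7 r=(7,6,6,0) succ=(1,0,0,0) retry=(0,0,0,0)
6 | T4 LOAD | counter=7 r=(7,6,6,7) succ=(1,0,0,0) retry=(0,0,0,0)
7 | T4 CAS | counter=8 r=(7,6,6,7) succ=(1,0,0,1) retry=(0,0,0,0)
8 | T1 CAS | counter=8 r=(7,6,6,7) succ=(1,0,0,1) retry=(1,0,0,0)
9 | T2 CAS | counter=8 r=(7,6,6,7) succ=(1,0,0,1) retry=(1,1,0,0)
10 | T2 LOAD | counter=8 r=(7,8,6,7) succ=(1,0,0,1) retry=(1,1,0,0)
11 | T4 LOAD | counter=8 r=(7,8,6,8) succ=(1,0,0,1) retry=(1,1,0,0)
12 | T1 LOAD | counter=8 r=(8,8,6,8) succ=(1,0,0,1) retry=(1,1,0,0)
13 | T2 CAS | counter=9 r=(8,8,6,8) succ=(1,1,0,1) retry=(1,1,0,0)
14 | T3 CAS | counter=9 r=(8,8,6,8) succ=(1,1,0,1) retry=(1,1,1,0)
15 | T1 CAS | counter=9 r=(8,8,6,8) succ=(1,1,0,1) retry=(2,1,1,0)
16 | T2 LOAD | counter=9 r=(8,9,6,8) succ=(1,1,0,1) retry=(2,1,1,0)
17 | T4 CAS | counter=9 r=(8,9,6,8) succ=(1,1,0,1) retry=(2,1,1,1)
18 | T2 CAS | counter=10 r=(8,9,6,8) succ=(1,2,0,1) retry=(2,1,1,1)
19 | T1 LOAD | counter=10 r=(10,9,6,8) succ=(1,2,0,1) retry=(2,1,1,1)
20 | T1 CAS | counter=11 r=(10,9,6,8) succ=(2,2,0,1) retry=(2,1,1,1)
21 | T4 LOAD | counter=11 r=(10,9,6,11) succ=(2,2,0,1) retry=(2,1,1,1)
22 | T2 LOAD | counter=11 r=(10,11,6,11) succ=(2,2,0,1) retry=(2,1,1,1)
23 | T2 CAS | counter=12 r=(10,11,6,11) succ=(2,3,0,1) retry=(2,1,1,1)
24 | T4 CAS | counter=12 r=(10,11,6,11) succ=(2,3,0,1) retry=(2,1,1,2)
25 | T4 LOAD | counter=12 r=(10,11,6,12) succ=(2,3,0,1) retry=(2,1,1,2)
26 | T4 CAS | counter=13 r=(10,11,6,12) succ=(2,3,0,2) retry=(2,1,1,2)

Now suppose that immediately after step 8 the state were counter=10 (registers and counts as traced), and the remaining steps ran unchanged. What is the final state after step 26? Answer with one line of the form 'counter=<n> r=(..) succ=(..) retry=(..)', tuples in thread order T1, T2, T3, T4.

state after step 8 := counter=10 r=(7,6,6,7) succ=(1,0,0,1) retry=(1,0,0,0)
9 | T2 CAS | counter=10 r=(7,6,6,7) succ=(1,0,0,1) retry=(1,1,0,0)
10 | T2 LOAD | counter=10 r=(7,10,6,7) succ=(1,0,0,1) retry=(1,1,0,0)
11 | T4 LOAD | counter=10 r=(7,10,6,10) succ=(1,0,0,1) retry=(1,1,0,0)
12 | T1 LOAD | counter=10 r=(10,10,6,10) succ=(1,0,0,1) retry=(1,1,0,0)
13 | T2 CAS | counter=11 r=(10,10,6,10) succ=(1,1,0,1) retry=(1,1,0,0)
14 | T3 CAS | counter=11 r=(10,10,6,10) succ=(1,1,0,1) retry=(1,1,1,0)
15 | T1 CAS | counter=11 r=(10,10,6,10) succ=(1,1,0,1) retry=(2,1,1,0)
16 | T2 LOAD | counter=11 r=(10,11,6,10) succ=(1,1,0,1) retry=(2,1,1,0)
17 | T4 CAS | counter=11 r=(10,11,6,10) succ=(1,1,0,1) retry=(2,1,1,1)
18 | T2 CAS | counter=12 r=(10,11,6,10) succ=(1,2,0,1) retry=(2,1,1,1)
19 | T1 LOAD | counter=12 r=(12,11,6,10) succ=(1,2,0,1) retry=(2,1,1,1)
20 | T1 CAS | counter=13 r=(12,11,6,10) succ=(2,2,0,1) retry=(2,1,1,1)
21 | T4 LOAD | counter=13 r=(12,11,6,13) succ=(2,2,0,1) retry=(2,1,1,1)
22 | T2 LOAD | counter=13 r=(12,13,6,13) succ=(2,2,0,1) retry=(2,1,1,1)
23 | T2 CAS | counter=14 r=(12,13,6,13) succ=(2,3,0,1) retry=(2,1,1,1)
24 | T4 CAS | counter=14 r=(12,13,6,13) succ=(2,3,0,1) retry=(2,1,1,2)
25 | T4 LOAD | counter=14 r=(12,13,6,14) succ=(2,3,0,1) retry=(2,1,1,2)
26 | T4 CAS | counter=15 r=(12,13,6,14) succ=(2,3,0,2) retry=(2,1,1,2)

counter=15 r=(12,13,6,14) succ=(2,3,0,2) retry=(2,1,1,2)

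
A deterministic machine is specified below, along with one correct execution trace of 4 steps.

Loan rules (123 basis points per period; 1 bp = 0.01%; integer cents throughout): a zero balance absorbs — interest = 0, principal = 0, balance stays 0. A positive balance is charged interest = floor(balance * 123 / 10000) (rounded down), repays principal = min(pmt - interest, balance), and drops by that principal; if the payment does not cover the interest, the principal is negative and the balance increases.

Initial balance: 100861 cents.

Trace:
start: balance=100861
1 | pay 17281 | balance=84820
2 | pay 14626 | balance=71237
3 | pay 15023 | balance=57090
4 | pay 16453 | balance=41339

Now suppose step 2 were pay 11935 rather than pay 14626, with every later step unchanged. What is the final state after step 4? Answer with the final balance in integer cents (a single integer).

(re-executing from step 2 with the substitution; state before step 2: balance=84820)
2 | pay 11935 | balance=73928
3 | pay 15023 | balance=59814
4 | pay 16453 | balance=44096

44096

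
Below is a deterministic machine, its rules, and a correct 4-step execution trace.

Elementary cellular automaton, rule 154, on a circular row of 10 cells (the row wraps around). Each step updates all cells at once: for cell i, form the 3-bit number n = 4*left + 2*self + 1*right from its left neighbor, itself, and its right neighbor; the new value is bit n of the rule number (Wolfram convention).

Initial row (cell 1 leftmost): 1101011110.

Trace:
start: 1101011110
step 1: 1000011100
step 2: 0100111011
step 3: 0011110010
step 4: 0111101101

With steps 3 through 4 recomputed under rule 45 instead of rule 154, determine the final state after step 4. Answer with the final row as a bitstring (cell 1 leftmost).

1000100101

(re-executing steps 3..4 under rule 45; state before step 3: 0100111011)
step 3: 1100100110
step 4: 1000100101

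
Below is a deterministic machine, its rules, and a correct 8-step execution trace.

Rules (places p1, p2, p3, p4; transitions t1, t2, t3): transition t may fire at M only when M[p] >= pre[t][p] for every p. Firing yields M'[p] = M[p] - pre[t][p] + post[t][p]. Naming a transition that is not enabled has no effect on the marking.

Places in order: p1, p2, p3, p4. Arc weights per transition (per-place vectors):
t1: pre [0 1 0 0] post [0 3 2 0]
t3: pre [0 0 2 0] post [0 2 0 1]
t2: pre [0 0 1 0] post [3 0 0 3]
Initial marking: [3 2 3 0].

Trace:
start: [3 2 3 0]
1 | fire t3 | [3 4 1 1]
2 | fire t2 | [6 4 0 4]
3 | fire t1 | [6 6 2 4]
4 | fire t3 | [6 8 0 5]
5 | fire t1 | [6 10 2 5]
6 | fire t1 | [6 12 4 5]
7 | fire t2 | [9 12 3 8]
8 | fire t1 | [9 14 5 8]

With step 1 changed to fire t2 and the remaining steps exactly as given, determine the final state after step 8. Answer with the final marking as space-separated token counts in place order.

(re-executing from step 1 with the substitution; state before step 1: [3 2 3 0])
1 | fire t2 | [6 2 2 3]
2 | fire t2 | [9 2 1 6]
3 | fire t1 | [9 4 3 6]
4 | fire t3 | [9 6 1 7]
5 | fire t1 | [9 8 3 7]
6 | fire t1 | [9 10 5 7]
7 | fire t2 | [12 10 4 10]
8 | fire t1 | [12 12 6 10]

12 12 6 10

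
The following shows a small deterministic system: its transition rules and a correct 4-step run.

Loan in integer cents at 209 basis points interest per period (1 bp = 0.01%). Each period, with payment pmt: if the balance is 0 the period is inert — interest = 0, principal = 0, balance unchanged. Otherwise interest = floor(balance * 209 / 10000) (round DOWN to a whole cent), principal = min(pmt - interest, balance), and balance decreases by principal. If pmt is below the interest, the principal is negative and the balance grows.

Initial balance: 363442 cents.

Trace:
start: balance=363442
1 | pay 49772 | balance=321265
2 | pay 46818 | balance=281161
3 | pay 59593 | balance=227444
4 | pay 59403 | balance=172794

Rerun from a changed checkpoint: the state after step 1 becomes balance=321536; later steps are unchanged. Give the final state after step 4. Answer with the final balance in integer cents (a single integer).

state after step 1 := balance=321536
2 | pay 46818 | balance=281438
3 | pay 59593 | balance=227727
4 | pay 59403 | balance=173083

173083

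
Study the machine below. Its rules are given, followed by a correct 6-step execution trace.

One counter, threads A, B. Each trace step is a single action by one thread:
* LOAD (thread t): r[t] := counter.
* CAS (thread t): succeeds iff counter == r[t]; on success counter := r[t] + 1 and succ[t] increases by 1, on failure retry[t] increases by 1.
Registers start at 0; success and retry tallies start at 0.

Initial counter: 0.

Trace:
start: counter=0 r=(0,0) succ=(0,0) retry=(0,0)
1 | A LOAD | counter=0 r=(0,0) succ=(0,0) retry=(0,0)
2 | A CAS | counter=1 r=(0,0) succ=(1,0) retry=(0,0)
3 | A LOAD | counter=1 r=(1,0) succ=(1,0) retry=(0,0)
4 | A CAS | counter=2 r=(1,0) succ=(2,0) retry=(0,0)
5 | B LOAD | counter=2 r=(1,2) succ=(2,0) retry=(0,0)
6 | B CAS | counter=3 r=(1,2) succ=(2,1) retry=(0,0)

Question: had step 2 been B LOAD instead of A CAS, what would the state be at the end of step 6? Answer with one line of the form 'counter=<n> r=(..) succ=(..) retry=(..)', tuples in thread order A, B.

counter=2 r=(0,1) succ=(1,1) retry=(0,0)

(re-executing from step 2 with the substitution; state before step 2: counter=0 r=(0,0) succ=(0,0) retry=(0,0))
2 | B LOAD | counter=0 r=(0,0) succ=(0,0) retry=(0,0)
3 | A LOAD | counter=0 r=(0,0) succ=(0,0) retry=(0,0)
4 | A CAS | counter=1 r=(0,0) succ=(1,0) retry=(0,0)
5 | B LOAD | counter=1 r=(0,1) succ=(1,0) retry=(0,0)
6 | B CAS | counter=2 r=(0,1) succ=(1,1) retry=(0,0)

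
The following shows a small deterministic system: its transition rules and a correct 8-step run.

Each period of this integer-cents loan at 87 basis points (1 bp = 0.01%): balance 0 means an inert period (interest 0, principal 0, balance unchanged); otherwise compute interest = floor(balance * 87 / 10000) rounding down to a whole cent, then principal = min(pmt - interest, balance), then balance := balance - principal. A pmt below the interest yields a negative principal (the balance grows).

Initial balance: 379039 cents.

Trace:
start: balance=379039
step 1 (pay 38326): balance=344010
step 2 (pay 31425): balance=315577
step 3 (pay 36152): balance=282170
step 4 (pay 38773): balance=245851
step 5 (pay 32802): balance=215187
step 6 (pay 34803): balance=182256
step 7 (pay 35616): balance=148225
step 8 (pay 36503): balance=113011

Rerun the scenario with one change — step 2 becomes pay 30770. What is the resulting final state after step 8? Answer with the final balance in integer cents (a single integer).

113701

(re-executing from step 2 with the substitution; state before step 2: balance=344010)
step 2 (pay 30770): balance=316232
step 3 (pay 36152): balance=282831
step 4 (pay 38773): balance=246518
step 5 (pay 32802): balance=215860
step 6 (pay 34803): balance=182934
step 7 (pay 35616): balance=148909
step 8 (pay 36503): balance=113701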